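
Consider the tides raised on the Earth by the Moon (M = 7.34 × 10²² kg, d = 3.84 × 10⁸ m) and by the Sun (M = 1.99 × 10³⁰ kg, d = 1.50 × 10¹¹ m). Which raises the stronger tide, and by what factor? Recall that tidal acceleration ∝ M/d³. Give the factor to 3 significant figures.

Tidal acceleration ∝ M/d³, so compare M/d³ for each.
The Moon: (7.34 × 10²²) / (3.84 × 10⁸)³ = 1.296 × 10⁻³
The Sun: (1.99 × 10³⁰) / (1.50 × 10¹¹)³ = 5.896 × 10⁻⁴
Ratio (larger/smaller) = 2.20

The Moon, by a factor of ≈ 2.20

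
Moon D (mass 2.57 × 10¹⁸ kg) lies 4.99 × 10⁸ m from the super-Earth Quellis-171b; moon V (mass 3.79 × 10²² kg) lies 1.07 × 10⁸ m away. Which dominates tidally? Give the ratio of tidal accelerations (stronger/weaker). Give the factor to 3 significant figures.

Moon V, by a factor of ≈ 1.50 × 10⁶

Tidal acceleration ∝ M/d³, so compare M/d³ for each.
Moon D: (2.57 × 10¹⁸) / (4.99 × 10⁸)³ = 2.068 × 10⁻⁸
Moon V: (3.79 × 10²²) / (1.07 × 10⁸)³ = 3.094 × 10⁻²
Ratio (larger/smaller) = 1.50 × 10⁶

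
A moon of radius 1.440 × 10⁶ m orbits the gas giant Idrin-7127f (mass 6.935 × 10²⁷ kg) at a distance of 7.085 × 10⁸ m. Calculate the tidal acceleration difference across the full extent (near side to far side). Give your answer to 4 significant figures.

a_tidal = 4GMr/d³
        = 4 × (6.674 × 10⁻¹¹) × (6.935 × 10²⁷) × (1.440 × 10⁶) / (7.085 × 10⁸)³
        = 7.496 × 10⁻³ m/s²

7.496 × 10⁻³ m/s²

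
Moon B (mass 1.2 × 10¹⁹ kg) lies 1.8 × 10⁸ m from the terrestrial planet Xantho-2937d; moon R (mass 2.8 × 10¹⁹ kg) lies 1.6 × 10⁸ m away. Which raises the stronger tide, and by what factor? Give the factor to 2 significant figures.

Tidal acceleration ∝ M/d³, so compare M/d³ for each.
Moon B: (1.2 × 10¹⁹) / (1.8 × 10⁸)³ = 2.058 × 10⁻⁶
Moon R: (2.8 × 10¹⁹) / (1.6 × 10⁸)³ = 6.836 × 10⁻⁶
Ratio (larger/smaller) = 3.3

Moon R, by a factor of ≈ 3.3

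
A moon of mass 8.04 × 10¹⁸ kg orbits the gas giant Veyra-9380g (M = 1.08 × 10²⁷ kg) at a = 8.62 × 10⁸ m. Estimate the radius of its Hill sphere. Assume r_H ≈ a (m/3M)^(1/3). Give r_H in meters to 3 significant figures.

r_H ≈ a (m/3M)^(1/3)
    = (8.62 × 10⁸) × (8.04 × 10¹⁸ / (3 × 1.08 × 10²⁷))^(1/3)
    = 1.17 × 10⁶ m

1.17 × 10⁶ m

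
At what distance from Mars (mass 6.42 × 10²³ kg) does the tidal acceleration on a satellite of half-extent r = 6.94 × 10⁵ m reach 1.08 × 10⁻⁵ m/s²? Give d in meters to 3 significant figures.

2GMr/d³ = a_tidal  ⇒  d = (2GMr / a_tidal)^(1/3)
d = (2 × 6.674×10⁻¹¹ × (6.42 × 10²³) × (6.94 × 10⁵) / (1.08 × 10⁻⁵))^(1/3)
  = 1.77 × 10⁸ m

1.77 × 10⁸ m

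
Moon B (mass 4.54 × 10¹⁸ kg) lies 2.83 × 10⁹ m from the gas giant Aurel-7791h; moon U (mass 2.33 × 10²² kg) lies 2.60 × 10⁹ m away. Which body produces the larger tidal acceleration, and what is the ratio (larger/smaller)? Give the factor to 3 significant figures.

Moon U, by a factor of ≈ 6620

Compare M/d³ for the two perturbers:
Moon B: (4.54 × 10¹⁸) / (2.83 × 10⁹)³ = 2.003 × 10⁻¹⁰
Moon U: (2.33 × 10²²) / (2.60 × 10⁹)³ = 1.326 × 10⁻⁶
Ratio (larger/smaller) = 6620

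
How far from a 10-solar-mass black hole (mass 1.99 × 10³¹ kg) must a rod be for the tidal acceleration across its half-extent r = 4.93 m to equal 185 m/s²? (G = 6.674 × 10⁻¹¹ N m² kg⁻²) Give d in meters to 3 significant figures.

2GMr/d³ = a_tidal  ⇒  d = (2GMr / a_tidal)^(1/3)
d = (2 × 6.674×10⁻¹¹ × (1.99 × 10³¹) × (4.93) / (185))^(1/3)
  = 4.14 × 10⁶ m

4.14 × 10⁶ m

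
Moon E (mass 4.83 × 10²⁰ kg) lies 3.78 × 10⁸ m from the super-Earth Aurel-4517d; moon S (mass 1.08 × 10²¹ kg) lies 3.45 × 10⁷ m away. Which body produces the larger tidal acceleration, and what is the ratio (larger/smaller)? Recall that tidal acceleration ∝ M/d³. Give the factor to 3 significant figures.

Moon S, by a factor of ≈ 2940

Tidal acceleration ∝ M/d³, so compare M/d³ for each.
Moon E: (4.83 × 10²⁰) / (3.78 × 10⁸)³ = 8.943 × 10⁻⁶
Moon S: (1.08 × 10²¹) / (3.45 × 10⁷)³ = 2.630 × 10⁻²
Ratio (larger/smaller) = 2940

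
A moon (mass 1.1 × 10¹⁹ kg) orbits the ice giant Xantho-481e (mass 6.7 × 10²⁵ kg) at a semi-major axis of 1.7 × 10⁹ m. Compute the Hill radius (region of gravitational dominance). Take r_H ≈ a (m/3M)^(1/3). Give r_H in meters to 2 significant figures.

r_H ≈ a (m/3M)^(1/3)
    = (1.7 × 10⁹) × (1.1 × 10¹⁹ / (3 × 6.7 × 10²⁵))^(1/3)
    = 6.5 × 10⁶ m

6.5 × 10⁶ m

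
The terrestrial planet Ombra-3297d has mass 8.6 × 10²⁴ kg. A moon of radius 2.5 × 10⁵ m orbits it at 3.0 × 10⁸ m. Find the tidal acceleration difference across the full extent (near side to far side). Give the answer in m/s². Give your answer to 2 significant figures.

2.1 × 10⁻⁵ m/s²

Δa = 4GMr/d³
   = 4 × (6.674 × 10⁻¹¹) × (8.6 × 10²⁴) × (2.5 × 10⁵) / (3.0 × 10⁸)³
   = 2.1 × 10⁻⁵ m/s²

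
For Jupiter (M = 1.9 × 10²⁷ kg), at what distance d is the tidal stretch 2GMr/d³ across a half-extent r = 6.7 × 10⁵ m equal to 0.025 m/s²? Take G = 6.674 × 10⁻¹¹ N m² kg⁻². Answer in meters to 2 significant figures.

2GMr/d³ = a_tidal  ⇒  d = (2GMr / a_tidal)^(1/3)
d = (2 × 6.674×10⁻¹¹ × (1.9 × 10²⁷) × (6.7 × 10⁵) / (0.025))^(1/3)
  = 1.9 × 10⁸ m

1.9 × 10⁸ m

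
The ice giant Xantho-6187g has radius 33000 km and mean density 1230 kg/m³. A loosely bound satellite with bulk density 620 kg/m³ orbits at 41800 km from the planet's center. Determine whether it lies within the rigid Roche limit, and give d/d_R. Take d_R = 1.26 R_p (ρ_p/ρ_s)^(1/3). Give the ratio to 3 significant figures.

d_R = 1.26 × (33000 km) × (1230/620)^(1/3) = 52250 km
d/d_R = (41800) / (52250) = 0.800
Since d/d_R < 1, the body is inside the Roche limit.

inside; d/d_R ≈ 0.800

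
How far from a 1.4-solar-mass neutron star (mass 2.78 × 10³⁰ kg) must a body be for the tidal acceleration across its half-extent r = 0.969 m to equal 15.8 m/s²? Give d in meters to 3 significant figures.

2.83 × 10⁶ m

2GMr/d³ = a_tidal  ⇒  d = (2GMr / a_tidal)^(1/3)
d = (2 × 6.674×10⁻¹¹ × (2.78 × 10³⁰) × (0.969) / (15.8))^(1/3)
  = 2.83 × 10⁶ m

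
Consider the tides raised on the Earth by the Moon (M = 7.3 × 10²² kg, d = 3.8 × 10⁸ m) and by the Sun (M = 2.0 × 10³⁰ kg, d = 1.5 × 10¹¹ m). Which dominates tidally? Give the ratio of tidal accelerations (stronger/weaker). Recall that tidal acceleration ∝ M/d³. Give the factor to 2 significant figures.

Tidal acceleration ∝ M/d³, so compare M/d³ for each.
The Moon: (7.3 × 10²²) / (3.8 × 10⁸)³ = 1.330 × 10⁻³
The Sun: (2.0 × 10³⁰) / (1.5 × 10¹¹)³ = 5.926 × 10⁻⁴
Ratio (larger/smaller) = 2.2

The Moon, by a factor of ≈ 2.2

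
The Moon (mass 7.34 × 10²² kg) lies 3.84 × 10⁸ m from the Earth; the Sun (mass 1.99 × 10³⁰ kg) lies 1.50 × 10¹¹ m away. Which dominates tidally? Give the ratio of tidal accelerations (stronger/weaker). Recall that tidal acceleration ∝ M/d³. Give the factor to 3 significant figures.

The tide-raising term goes as M/d³ (the gradient of a 1/d² field).
The Moon: (7.34 × 10²²) / (3.84 × 10⁸)³ = 1.296 × 10⁻³
The Sun: (1.99 × 10³⁰) / (1.50 × 10¹¹)³ = 5.896 × 10⁻⁴
Ratio (larger/smaller) = 2.20

The Moon, by a factor of ≈ 2.20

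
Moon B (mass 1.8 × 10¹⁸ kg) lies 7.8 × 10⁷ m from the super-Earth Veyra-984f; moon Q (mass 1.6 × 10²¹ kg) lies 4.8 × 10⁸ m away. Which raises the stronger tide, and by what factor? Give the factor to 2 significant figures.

Moon Q, by a factor of ≈ 3.8

The tide-raising term goes as M/d³ (the gradient of a 1/d² field).
Moon B: (1.8 × 10¹⁸) / (7.8 × 10⁷)³ = 3.793 × 10⁻⁶
Moon Q: (1.6 × 10²¹) / (4.8 × 10⁸)³ = 1.447 × 10⁻⁵
Ratio (larger/smaller) = 3.8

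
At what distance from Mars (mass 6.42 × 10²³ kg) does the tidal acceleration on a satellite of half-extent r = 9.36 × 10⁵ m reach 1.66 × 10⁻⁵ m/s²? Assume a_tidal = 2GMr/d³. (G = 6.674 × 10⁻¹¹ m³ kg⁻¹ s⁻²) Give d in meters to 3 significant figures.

1.69 × 10⁸ m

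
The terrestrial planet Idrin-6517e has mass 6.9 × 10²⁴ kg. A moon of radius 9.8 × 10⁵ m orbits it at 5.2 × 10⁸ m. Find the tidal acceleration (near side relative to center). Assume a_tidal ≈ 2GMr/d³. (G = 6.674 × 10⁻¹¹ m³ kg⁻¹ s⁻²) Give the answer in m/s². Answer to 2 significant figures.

The tidal stretch is the gradient of GM/d² times the body's extent r, hence the 1/d³ dependence.
Δa = 2GMr/d³
   = 2 × (6.674 × 10⁻¹¹) × (6.9 × 10²⁴) × (9.8 × 10⁵) / (5.2 × 10⁸)³
   = 6.4 × 10⁻⁶ m/s²

6.4 × 10⁻⁶ m/s²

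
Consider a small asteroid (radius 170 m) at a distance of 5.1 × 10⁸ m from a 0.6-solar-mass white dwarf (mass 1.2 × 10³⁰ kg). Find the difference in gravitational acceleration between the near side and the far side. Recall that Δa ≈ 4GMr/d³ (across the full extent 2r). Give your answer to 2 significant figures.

Δa = 4GMr/d³
   = 4 × (6.674 × 10⁻¹¹) × (1.2 × 10³⁰) × (170) / (5.1 × 10⁸)³
   = 4.1 × 10⁻⁴ m/s²

4.1 × 10⁻⁴ m/s²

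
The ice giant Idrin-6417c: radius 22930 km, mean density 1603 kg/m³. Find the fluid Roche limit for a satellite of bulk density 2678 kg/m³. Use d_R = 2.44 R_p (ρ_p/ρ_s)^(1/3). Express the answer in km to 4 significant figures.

d_R = 2.44 × 22930 km × (1603/2678)^(1/3)
    = 47150 km

47150 km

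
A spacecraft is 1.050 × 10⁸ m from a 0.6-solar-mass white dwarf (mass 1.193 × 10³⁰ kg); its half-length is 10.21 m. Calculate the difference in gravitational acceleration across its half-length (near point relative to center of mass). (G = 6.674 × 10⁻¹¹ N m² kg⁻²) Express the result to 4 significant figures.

1.404 × 10⁻³ m/s²

Differencing GM/(d−r)² and GM/d² to first order in r/d gives 2GMr/d³.
Δa = 2GMr/d³
   = 2 × (6.674 × 10⁻¹¹) × (1.193 × 10³⁰) × (10.21) / (1.050 × 10⁸)³
   = 1.404 × 10⁻³ m/s²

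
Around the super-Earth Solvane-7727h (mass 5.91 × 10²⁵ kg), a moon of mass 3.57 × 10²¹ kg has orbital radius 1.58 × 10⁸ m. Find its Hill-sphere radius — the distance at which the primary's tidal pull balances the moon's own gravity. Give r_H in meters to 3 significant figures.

4.30 × 10⁶ m

r_H ≈ a (m/3M)^(1/3)
    = (1.58 × 10⁸) × (3.57 × 10²¹ / (3 × 5.91 × 10²⁵))^(1/3)
    = 4.30 × 10⁶ m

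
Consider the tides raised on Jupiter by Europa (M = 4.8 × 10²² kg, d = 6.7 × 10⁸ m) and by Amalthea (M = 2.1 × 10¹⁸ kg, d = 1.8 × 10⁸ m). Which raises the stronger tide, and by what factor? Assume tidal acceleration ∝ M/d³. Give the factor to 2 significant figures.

Compare M/d³ for the two perturbers:
Europa: (4.8 × 10²²) / (6.7 × 10⁸)³ = 1.596 × 10⁻⁴
Amalthea: (2.1 × 10¹⁸) / (1.8 × 10⁸)³ = 3.601 × 10⁻⁷
Ratio (larger/smaller) = 440

Europa, by a factor of ≈ 440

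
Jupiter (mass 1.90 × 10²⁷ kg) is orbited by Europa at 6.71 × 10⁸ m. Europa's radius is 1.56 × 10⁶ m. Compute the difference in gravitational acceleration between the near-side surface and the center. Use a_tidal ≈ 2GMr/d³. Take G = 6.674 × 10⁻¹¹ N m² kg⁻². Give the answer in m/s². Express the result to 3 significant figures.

The tidal stretch is the gradient of GM/d² times the body's extent r, hence the 1/d³ dependence.
Δa = 2GMr/d³
   = 2 × (6.674 × 10⁻¹¹) × (1.90 × 10²⁷) × (1.56 × 10⁶) / (6.71 × 10⁸)³
   = 1.31 × 10⁻³ m/s²

1.31 × 10⁻³ m/s²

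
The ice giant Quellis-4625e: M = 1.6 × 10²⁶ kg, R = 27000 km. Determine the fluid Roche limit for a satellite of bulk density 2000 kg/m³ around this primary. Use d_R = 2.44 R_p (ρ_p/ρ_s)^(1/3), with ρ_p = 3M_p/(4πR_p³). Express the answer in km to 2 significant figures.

ρ_p = 3M_p/(4πR_p³) = 3 × (1.6 × 10²⁶) / (4π × (2.7 × 10⁷ m)³) = 1900 kg/m³
d_R = 2.44 × 27000 km × (1900/2000)^(1/3)
    = 65000 km

65000 km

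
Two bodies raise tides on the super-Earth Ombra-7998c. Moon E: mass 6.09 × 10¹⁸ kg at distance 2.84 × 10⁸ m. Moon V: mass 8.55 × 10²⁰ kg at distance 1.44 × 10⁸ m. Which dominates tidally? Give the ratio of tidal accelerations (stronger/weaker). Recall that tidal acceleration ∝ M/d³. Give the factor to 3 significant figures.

Compare M/d³ for the two perturbers:
Moon E: (6.09 × 10¹⁸) / (2.84 × 10⁸)³ = 2.659 × 10⁻⁷
Moon V: (8.55 × 10²⁰) / (1.44 × 10⁸)³ = 2.863 × 10⁻⁴
Ratio (larger/smaller) = 1080

Moon V, by a factor of ≈ 1080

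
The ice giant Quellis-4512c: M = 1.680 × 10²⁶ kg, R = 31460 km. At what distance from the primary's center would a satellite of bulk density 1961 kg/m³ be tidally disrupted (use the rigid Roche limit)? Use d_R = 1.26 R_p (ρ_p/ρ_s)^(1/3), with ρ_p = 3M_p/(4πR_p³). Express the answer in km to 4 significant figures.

34460 km

ρ_p = 3M_p/(4πR_p³) = 3 × (1.680 × 10²⁶) / (4π × (3.146 × 10⁷ m)³) = 1288 kg/m³
d_R = 1.26 × 31460 km × (1288/1961)^(1/3)
    = 34460 km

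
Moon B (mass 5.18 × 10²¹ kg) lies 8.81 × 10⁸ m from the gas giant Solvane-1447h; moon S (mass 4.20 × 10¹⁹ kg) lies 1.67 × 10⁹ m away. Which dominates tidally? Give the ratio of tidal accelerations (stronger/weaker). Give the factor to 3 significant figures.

Moon B, by a factor of ≈ 840

Compare M/d³ for the two perturbers:
Moon B: (5.18 × 10²¹) / (8.81 × 10⁸)³ = 7.575 × 10⁻⁶
Moon S: (4.20 × 10¹⁹) / (1.67 × 10⁹)³ = 9.018 × 10⁻⁹
Ratio (larger/smaller) = 840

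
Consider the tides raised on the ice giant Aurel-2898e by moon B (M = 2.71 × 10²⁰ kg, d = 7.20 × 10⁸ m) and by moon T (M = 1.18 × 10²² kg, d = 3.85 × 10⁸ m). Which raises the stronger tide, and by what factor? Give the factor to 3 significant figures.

Moon T, by a factor of ≈ 285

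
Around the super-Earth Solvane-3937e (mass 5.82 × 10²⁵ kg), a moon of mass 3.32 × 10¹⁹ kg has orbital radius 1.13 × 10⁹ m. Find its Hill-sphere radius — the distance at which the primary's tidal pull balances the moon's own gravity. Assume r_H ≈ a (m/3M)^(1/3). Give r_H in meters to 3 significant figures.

r_H ≈ a (m/3M)^(1/3)
    = (1.13 × 10⁹) × (3.32 × 10¹⁹ / (3 × 5.82 × 10²⁵))^(1/3)
    = 6.50 × 10⁶ m

6.50 × 10⁶ m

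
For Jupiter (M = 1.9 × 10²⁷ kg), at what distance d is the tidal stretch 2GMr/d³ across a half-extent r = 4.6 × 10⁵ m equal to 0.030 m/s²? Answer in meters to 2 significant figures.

2GMr/d³ = a_tidal  ⇒  d = (2GMr / a_tidal)^(1/3)
d = (2 × 6.674×10⁻¹¹ × (1.9 × 10²⁷) × (4.6 × 10⁵) / (0.030))^(1/3)
  = 1.6 × 10⁸ m

1.6 × 10⁸ m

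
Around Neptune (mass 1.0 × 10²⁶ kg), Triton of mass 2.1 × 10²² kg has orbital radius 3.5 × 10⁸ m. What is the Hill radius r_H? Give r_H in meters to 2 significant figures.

r_H ≈ a (m/3M)^(1/3)
    = (3.5 × 10⁸) × (2.1 × 10²² / (3 × 1.0 × 10²⁶))^(1/3)
    = 1.4 × 10⁷ m

1.4 × 10⁷ m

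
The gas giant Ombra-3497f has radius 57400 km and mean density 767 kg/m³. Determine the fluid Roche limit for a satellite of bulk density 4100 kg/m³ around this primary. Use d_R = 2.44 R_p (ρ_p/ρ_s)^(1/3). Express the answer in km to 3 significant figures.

80100 km

d_R = 2.44 × 57400 km × (767/4100)^(1/3)
    = 80100 km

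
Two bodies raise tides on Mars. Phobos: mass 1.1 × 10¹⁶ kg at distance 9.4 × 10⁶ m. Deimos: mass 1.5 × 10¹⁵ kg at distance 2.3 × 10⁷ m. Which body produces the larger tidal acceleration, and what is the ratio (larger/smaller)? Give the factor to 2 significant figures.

Phobos, by a factor of ≈ 110

Tidal acceleration ∝ M/d³, so compare M/d³ for each.
Phobos: (1.1 × 10¹⁶) / (9.4 × 10⁶)³ = 1.324 × 10⁻⁵
Deimos: (1.5 × 10¹⁵) / (2.3 × 10⁷)³ = 1.233 × 10⁻⁷
Ratio (larger/smaller) = 110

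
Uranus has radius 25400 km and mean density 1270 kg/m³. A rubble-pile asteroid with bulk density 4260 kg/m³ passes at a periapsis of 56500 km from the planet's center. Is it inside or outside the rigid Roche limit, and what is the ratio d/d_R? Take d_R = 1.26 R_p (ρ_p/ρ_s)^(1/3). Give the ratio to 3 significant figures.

outside; d/d_R ≈ 2.64

d_R = 1.26 × (25400 km) × (1270/4260)^(1/3) = 21380 km
d/d_R = (56500) / (21380) = 2.64
Since d/d_R > 1, the body is outside the Roche limit.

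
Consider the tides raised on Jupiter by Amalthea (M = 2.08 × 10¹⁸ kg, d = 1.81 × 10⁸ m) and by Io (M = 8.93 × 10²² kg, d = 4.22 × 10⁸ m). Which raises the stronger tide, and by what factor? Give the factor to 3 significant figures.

The tide-raising term goes as M/d³ (the gradient of a 1/d² field).
Amalthea: (2.08 × 10¹⁸) / (1.81 × 10⁸)³ = 3.508 × 10⁻⁷
Io: (8.93 × 10²²) / (4.22 × 10⁸)³ = 1.188 × 10⁻³
Ratio (larger/smaller) = 3390

Io, by a factor of ≈ 3390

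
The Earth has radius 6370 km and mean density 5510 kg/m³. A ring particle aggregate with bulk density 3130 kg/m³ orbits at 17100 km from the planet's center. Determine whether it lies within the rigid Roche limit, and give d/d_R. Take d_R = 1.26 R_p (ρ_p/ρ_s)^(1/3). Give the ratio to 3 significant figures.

outside; d/d_R ≈ 1.76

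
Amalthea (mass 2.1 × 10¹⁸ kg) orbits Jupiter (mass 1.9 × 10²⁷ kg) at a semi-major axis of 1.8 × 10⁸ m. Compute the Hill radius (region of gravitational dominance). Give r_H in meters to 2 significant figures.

r_H ≈ a (m/3M)^(1/3)
    = (1.8 × 10⁸) × (2.1 × 10¹⁸ / (3 × 1.9 × 10²⁷))^(1/3)
    = 1.3 × 10⁵ m

1.3 × 10⁵ m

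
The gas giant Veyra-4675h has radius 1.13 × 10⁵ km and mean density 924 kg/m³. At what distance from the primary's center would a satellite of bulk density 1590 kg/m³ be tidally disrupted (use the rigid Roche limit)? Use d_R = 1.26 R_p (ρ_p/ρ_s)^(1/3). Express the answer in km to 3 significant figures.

1.19 × 10⁵ km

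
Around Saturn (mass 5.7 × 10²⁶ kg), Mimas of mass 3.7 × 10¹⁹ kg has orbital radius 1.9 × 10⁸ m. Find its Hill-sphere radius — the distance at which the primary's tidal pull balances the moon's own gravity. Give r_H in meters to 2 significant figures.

5.3 × 10⁵ m

r_H ≈ a (m/3M)^(1/3)
    = (1.9 × 10⁸) × (3.7 × 10¹⁹ / (3 × 5.7 × 10²⁶))^(1/3)
    = 5.3 × 10⁵ m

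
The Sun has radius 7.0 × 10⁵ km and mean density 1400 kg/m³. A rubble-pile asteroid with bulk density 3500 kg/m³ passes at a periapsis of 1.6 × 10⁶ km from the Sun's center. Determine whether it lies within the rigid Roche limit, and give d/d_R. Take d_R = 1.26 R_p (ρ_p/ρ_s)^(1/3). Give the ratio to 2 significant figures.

outside; d/d_R ≈ 2.5

d_R = 1.26 × (7.0 × 10⁵ km) × (1400/3500)^(1/3) = 6.499 × 10⁵ km
d/d_R = (1.6 × 10⁶) / (6.499 × 10⁵) = 2.5
Since d/d_R > 1, the body is outside the Roche limit.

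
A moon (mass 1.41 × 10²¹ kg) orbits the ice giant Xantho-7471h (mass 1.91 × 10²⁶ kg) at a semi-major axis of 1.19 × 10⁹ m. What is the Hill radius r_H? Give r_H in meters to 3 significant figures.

1.61 × 10⁷ m

r_H ≈ a (m/3M)^(1/3)
    = (1.19 × 10⁹) × (1.41 × 10²¹ / (3 × 1.91 × 10²⁶))^(1/3)
    = 1.61 × 10⁷ m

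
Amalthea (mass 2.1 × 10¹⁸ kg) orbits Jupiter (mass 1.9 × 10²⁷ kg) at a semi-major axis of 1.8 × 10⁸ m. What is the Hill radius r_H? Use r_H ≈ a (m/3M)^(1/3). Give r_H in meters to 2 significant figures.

1.3 × 10⁵ m

r_H ≈ a (m/3M)^(1/3)
    = (1.8 × 10⁸) × (2.1 × 10¹⁸ / (3 × 1.9 × 10²⁷))^(1/3)
    = 1.3 × 10⁵ m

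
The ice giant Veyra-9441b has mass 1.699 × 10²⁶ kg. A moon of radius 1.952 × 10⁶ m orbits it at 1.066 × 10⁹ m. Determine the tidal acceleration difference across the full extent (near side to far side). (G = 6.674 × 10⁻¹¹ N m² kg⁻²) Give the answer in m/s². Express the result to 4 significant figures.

7.309 × 10⁻⁵ m/s²

Δg = 4GMr/d³
   = 4 × (6.674 × 10⁻¹¹) × (1.699 × 10²⁶) × (1.952 × 10⁶) / (1.066 × 10⁹)³
   = 7.309 × 10⁻⁵ m/s²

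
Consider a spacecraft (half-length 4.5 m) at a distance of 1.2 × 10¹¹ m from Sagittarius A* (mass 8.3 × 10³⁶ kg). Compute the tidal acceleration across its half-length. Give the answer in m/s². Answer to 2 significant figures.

2.9 × 10⁻⁶ m/s²

Δa = 2GMr/d³
   = 2 × (6.674 × 10⁻¹¹) × (8.3 × 10³⁶) × (4.5) / (1.2 × 10¹¹)³
   = 2.9 × 10⁻⁶ m/s²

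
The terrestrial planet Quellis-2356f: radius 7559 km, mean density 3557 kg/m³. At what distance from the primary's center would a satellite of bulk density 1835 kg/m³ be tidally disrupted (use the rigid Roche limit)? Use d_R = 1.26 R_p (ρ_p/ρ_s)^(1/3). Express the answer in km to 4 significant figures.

d_R = 1.26 × 7559 km × (3557/1835)^(1/3)
    = 11880 km

11880 km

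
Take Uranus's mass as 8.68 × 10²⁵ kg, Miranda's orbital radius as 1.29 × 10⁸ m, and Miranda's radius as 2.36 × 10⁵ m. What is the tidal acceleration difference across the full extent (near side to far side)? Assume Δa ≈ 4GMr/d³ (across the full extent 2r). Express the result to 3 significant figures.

a_tidal = 4GMr/d³
        = 4 × (6.674 × 10⁻¹¹) × (8.68 × 10²⁵) × (2.36 × 10⁵) / (1.29 × 10⁸)³
        = 2.55 × 10⁻³ m/s²

2.55 × 10⁻³ m/s²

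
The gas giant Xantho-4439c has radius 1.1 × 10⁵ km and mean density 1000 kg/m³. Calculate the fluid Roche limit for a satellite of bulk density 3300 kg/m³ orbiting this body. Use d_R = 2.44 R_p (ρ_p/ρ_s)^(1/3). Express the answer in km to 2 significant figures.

1.8 × 10⁵ km

d_R = 2.44 × 1.1 × 10⁵ km × (1000/3300)^(1/3)
    = 1.8 × 10⁵ km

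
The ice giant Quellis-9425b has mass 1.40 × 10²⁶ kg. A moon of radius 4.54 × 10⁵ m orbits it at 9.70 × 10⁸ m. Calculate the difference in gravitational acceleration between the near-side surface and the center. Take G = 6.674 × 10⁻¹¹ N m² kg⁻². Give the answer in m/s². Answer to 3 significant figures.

a_tidal = 2GMr/d³
        = 2 × (6.674 × 10⁻¹¹) × (1.40 × 10²⁶) × (4.54 × 10⁵) / (9.70 × 10⁸)³
        = 9.30 × 10⁻⁶ m/s²

9.30 × 10⁻⁶ m/s²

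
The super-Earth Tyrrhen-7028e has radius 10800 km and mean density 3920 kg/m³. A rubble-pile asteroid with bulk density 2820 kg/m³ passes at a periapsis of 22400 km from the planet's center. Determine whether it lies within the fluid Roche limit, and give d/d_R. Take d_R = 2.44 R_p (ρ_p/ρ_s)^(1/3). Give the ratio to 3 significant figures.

inside; d/d_R ≈ 0.762

d_R = 2.44 × (10800 km) × (3920/2820)^(1/3) = 29410 km
d/d_R = (22400) / (29410) = 0.762
Since d/d_R < 1, the body is inside the Roche limit.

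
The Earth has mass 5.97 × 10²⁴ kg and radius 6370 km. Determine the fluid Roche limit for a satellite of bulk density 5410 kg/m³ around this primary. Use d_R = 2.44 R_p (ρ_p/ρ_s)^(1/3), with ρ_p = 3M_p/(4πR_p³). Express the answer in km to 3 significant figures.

15600 km

ρ_p = 3M_p/(4πR_p³) = 3 × (5.97 × 10²⁴) / (4π × (6.37 × 10⁶ m)³) = 5510 kg/m³
d_R = 2.44 × 6370 km × (5510/5410)^(1/3)
    = 15600 km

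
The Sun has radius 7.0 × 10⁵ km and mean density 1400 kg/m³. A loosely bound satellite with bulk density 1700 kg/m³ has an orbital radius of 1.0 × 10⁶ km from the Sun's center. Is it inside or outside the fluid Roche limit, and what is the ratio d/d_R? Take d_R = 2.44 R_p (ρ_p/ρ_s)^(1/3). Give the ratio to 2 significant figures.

inside; d/d_R ≈ 0.62

d_R = 2.44 × (7.0 × 10⁵ km) × (1400/1700)^(1/3) = 1.601 × 10⁶ km
d/d_R = (1.0 × 10⁶) / (1.601 × 10⁶) = 0.62
Since d/d_R < 1, the body is inside the Roche limit.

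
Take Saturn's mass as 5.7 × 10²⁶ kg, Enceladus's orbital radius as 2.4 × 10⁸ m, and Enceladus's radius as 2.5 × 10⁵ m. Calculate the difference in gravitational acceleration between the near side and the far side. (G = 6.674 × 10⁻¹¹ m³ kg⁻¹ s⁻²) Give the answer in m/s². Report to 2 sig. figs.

2.8 × 10⁻³ m/s²

a_tidal = 4GMr/d³
        = 4 × (6.674 × 10⁻¹¹) × (5.7 × 10²⁶) × (2.5 × 10⁵) / (2.4 × 10⁸)³
        = 2.8 × 10⁻³ m/s²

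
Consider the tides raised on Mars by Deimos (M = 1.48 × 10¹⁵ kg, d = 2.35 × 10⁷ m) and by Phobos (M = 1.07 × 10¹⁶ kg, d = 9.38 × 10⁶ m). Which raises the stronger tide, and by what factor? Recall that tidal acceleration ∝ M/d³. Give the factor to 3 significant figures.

Phobos, by a factor of ≈ 114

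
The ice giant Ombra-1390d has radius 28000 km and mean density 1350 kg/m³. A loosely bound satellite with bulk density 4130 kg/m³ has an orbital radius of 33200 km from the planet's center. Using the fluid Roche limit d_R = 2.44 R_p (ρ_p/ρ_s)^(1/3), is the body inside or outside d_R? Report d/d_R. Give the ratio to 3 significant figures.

inside; d/d_R ≈ 0.705

d_R = 2.44 × (28000 km) × (1350/4130)^(1/3) = 47060 km
d/d_R = (33200) / (47060) = 0.705
Since d/d_R < 1, the body is inside the Roche limit.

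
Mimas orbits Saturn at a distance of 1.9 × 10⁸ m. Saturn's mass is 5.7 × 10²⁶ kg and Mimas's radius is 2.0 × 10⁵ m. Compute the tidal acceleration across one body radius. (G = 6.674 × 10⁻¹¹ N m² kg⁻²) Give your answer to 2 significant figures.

Differencing GM/(d−r)² and GM/d² to first order in r/d gives 2GMr/d³.
a_tidal = 2GMr/d³
        = 2 × (6.674 × 10⁻¹¹) × (5.7 × 10²⁶) × (2.0 × 10⁵) / (1.9 × 10⁸)³
        = 2.2 × 10⁻³ m/s²

2.2 × 10⁻³ m/s²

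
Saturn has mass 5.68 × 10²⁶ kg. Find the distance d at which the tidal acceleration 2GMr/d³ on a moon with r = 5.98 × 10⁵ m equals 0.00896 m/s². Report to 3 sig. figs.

2GMr/d³ = a_tidal  ⇒  d = (2GMr / a_tidal)^(1/3)
d = (2 × 6.674×10⁻¹¹ × (5.68 × 10²⁶) × (5.98 × 10⁵) / (0.00896))^(1/3)
  = 1.72 × 10⁸ m

1.72 × 10⁸ m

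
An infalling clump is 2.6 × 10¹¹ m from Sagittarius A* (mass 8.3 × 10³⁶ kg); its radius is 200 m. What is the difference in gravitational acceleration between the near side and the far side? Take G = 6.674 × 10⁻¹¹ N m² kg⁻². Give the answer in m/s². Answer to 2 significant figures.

2.5 × 10⁻⁵ m/s²

Δa = 4GMr/d³
   = 4 × (6.674 × 10⁻¹¹) × (8.3 × 10³⁶) × (200) / (2.6 × 10¹¹)³
   = 2.5 × 10⁻⁵ m/s²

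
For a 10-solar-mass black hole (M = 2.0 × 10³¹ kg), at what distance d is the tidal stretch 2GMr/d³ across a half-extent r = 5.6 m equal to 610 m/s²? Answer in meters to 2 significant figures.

2.9 × 10⁶ m

2GMr/d³ = a_tidal  ⇒  d = (2GMr / a_tidal)^(1/3)
d = (2 × 6.674×10⁻¹¹ × (2.0 × 10³¹) × (5.6) / (610))^(1/3)
  = 2.9 × 10⁶ m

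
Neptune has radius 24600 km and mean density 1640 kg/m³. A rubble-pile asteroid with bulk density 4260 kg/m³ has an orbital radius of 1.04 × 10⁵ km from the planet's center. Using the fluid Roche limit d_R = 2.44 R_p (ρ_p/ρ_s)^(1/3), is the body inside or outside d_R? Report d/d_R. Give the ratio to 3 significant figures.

outside; d/d_R ≈ 2.38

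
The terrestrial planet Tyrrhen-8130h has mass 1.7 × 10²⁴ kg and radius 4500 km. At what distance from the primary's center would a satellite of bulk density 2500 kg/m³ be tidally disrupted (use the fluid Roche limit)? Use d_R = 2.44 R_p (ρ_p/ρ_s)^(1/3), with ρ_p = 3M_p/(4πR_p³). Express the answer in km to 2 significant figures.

13000 km

ρ_p = 3M_p/(4πR_p³) = 3 × (1.7 × 10²⁴) / (4π × (4.5 × 10⁶ m)³) = 4500 kg/m³
d_R = 2.44 × 4500 km × (4500/2500)^(1/3)
    = 13000 km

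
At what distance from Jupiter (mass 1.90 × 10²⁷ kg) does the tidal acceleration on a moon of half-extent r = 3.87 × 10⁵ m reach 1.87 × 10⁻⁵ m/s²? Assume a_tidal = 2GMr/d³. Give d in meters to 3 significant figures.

1.74 × 10⁹ m

2GMr/d³ = a_tidal  ⇒  d = (2GMr / a_tidal)^(1/3)
d = (2 × 6.674×10⁻¹¹ × (1.90 × 10²⁷) × (3.87 × 10⁵) / (1.87 × 10⁻⁵))^(1/3)
  = 1.74 × 10⁹ m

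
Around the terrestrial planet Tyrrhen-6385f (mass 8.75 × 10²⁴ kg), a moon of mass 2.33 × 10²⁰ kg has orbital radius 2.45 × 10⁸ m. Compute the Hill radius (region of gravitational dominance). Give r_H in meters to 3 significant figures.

5.07 × 10⁶ m

r_H ≈ a (m/3M)^(1/3)
    = (2.45 × 10⁸) × (2.33 × 10²⁰ / (3 × 8.75 × 10²⁴))^(1/3)
    = 5.07 × 10⁶ m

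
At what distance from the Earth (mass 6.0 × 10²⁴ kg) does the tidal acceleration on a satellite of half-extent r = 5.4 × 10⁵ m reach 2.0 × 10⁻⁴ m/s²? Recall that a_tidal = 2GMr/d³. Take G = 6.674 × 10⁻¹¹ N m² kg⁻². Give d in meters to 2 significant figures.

1.3 × 10⁸ m

2GMr/d³ = a_tidal  ⇒  d = (2GMr / a_tidal)^(1/3)
d = (2 × 6.674×10⁻¹¹ × (6.0 × 10²⁴) × (5.4 × 10⁵) / (2.0 × 10⁻⁴))^(1/3)
  = 1.3 × 10⁸ m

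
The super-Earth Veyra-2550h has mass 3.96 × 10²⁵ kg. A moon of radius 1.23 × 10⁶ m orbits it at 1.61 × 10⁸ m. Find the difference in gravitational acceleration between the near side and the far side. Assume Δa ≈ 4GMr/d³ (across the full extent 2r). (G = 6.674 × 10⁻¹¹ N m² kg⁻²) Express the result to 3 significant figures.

3.12 × 10⁻³ m/s²

Δa = 4GMr/d³
   = 4 × (6.674 × 10⁻¹¹) × (3.96 × 10²⁵) × (1.23 × 10⁶) / (1.61 × 10⁸)³
   = 3.12 × 10⁻³ m/s²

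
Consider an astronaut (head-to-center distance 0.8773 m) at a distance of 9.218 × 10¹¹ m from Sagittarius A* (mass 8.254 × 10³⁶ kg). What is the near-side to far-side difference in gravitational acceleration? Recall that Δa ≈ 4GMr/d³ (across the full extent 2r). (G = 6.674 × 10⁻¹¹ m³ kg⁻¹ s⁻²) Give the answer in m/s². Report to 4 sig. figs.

Differencing GM/(d−r)² and GM/(d+r)² to first order in r/d gives 4GMr/d³.
a_tidal = 4GMr/d³
        = 4 × (6.674 × 10⁻¹¹) × (8.254 × 10³⁶) × (0.8773) / (9.218 × 10¹¹)³
        = 2.468 × 10⁻⁹ m/s²

2.468 × 10⁻⁹ m/s²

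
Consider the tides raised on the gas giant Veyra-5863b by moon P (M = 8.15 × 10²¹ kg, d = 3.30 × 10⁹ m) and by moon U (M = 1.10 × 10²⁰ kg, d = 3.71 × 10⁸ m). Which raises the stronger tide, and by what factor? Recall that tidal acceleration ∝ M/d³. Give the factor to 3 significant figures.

Moon U, by a factor of ≈ 9.50

Tidal stretch scales as M/d³; compute that for each body.
Moon P: (8.15 × 10²¹) / (3.30 × 10⁹)³ = 2.268 × 10⁻⁷
Moon U: (1.10 × 10²⁰) / (3.71 × 10⁸)³ = 2.154 × 10⁻⁶
Ratio (larger/smaller) = 9.50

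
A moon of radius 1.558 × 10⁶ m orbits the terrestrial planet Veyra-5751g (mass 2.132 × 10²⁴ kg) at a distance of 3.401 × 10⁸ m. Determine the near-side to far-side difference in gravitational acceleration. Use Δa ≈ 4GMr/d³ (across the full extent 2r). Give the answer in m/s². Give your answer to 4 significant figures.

2.254 × 10⁻⁵ m/s²

Δa = 4GMr/d³
   = 4 × (6.674 × 10⁻¹¹) × (2.132 × 10²⁴) × (1.558 × 10⁶) / (3.401 × 10⁸)³
   = 2.254 × 10⁻⁵ m/s²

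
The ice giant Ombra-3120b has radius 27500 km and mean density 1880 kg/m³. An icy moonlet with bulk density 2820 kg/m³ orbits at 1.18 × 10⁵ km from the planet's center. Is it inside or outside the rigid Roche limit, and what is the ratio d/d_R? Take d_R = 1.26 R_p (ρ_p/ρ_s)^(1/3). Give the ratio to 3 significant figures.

d_R = 1.26 × (27500 km) × (1880/2820)^(1/3) = 30270 km
d/d_R = (1.18 × 10⁵) / (30270) = 3.90
Since d/d_R > 1, the body is outside the Roche limit.

outside; d/d_R ≈ 3.90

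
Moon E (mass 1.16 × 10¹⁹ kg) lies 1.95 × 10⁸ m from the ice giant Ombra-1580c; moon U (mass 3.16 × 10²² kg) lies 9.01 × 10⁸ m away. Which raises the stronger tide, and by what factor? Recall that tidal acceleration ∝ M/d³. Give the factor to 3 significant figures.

Compare M/d³ for the two perturbers:
Moon E: (1.16 × 10¹⁹) / (1.95 × 10⁸)³ = 1.564 × 10⁻⁶
Moon U: (3.16 × 10²²) / (9.01 × 10⁸)³ = 4.320 × 10⁻⁵
Ratio (larger/smaller) = 27.6

Moon U, by a factor of ≈ 27.6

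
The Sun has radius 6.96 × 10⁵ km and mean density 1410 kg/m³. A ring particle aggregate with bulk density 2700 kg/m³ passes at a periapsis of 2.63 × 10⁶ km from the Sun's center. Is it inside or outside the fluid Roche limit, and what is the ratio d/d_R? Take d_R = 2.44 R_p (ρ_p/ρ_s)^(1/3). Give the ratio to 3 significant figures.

d_R = 2.44 × (6.96 × 10⁵ km) × (1410/2700)^(1/3) = 1.368 × 10⁶ km
d/d_R = (2.63 × 10⁶) / (1.368 × 10⁶) = 1.92
Since d/d_R > 1, the body is outside the Roche limit.

outside; d/d_R ≈ 1.92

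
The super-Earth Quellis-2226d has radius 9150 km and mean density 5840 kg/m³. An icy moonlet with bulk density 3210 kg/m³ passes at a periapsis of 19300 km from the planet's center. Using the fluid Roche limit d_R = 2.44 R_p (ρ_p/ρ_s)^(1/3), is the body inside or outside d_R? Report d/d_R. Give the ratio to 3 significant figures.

inside; d/d_R ≈ 0.708

d_R = 2.44 × (9150 km) × (5840/3210)^(1/3) = 27260 km
d/d_R = (19300) / (27260) = 0.708
Since d/d_R < 1, the body is inside the Roche limit.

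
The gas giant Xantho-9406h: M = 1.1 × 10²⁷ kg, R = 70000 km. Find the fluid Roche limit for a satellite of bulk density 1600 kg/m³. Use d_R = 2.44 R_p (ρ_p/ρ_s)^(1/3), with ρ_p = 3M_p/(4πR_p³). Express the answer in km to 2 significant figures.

ρ_p = 3M_p/(4πR_p³) = 3 × (1.1 × 10²⁷) / (4π × (7.0 × 10⁷ m)³) = 770 kg/m³
d_R = 2.44 × 70000 km × (770/1600)^(1/3)
    = 1.3 × 10⁵ km

1.3 × 10⁵ km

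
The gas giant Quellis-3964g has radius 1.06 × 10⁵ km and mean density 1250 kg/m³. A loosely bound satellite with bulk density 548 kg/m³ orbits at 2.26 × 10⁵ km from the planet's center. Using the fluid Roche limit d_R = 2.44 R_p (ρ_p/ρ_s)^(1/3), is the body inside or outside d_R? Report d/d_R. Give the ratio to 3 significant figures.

inside; d/d_R ≈ 0.664

d_R = 2.44 × (1.06 × 10⁵ km) × (1250/548)^(1/3) = 3.405 × 10⁵ km
d/d_R = (2.26 × 10⁵) / (3.405 × 10⁵) = 0.664
Since d/d_R < 1, the body is inside the Roche limit.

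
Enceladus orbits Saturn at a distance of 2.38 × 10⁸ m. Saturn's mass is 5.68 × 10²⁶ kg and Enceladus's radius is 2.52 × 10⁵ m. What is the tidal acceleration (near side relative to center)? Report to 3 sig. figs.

Since r ≪ d, expand the inverse-square field across one radius to get the leading 2GMr/d³ term.
a_tidal = 2GMr/d³
        = 2 × (6.674 × 10⁻¹¹) × (5.68 × 10²⁶) × (2.52 × 10⁵) / (2.38 × 10⁸)³
        = 1.42 × 10⁻³ m/s²

1.42 × 10⁻³ m/s²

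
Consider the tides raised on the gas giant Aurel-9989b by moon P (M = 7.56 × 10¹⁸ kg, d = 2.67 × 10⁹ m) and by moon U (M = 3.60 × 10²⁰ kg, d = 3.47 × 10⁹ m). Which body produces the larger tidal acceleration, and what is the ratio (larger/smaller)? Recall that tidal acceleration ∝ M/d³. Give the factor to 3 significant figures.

The tide-raising term goes as M/d³ (the gradient of a 1/d² field).
Moon P: (7.56 × 10¹⁸) / (2.67 × 10⁹)³ = 3.972 × 10⁻¹⁰
Moon U: (3.60 × 10²⁰) / (3.47 × 10⁹)³ = 8.616 × 10⁻⁹
Ratio (larger/smaller) = 21.7

Moon U, by a factor of ≈ 21.7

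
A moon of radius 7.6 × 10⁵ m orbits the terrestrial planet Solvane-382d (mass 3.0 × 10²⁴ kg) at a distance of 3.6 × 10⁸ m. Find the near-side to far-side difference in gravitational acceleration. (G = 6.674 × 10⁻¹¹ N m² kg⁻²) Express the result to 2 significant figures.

1.3 × 10⁻⁵ m/s²

a_tidal = 4GMr/d³
        = 4 × (6.674 × 10⁻¹¹) × (3.0 × 10²⁴) × (7.6 × 10⁵) / (3.6 × 10⁸)³
        = 1.3 × 10⁻⁵ m/s²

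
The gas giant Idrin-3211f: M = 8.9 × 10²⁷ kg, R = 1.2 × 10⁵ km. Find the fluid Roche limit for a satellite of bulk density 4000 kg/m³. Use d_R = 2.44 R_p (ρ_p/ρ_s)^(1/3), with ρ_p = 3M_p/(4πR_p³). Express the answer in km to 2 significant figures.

ρ_p = 3M_p/(4πR_p³) = 3 × (8.9 × 10²⁷) / (4π × (1.2 × 10⁸ m)³) = 1200 kg/m³
d_R = 2.44 × 1.2 × 10⁵ km × (1200/4000)^(1/3)
    = 2.0 × 10⁵ km

2.0 × 10⁵ km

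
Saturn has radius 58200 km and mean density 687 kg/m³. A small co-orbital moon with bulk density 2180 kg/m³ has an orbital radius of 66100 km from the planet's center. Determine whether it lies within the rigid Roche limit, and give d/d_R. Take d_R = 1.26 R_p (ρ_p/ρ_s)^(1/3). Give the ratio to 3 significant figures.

outside; d/d_R ≈ 1.32

d_R = 1.26 × (58200 km) × (687/2180)^(1/3) = 49900 km
d/d_R = (66100) / (49900) = 1.32
Since d/d_R > 1, the body is outside the Roche limit.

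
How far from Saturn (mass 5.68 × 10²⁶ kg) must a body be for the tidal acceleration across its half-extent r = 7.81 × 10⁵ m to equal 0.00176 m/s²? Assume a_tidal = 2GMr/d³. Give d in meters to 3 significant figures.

3.23 × 10⁸ m

2GMr/d³ = a_tidal  ⇒  d = (2GMr / a_tidal)^(1/3)
d = (2 × 6.674×10⁻¹¹ × (5.68 × 10²⁶) × (7.81 × 10⁵) / (0.00176))^(1/3)
  = 3.23 × 10⁸ m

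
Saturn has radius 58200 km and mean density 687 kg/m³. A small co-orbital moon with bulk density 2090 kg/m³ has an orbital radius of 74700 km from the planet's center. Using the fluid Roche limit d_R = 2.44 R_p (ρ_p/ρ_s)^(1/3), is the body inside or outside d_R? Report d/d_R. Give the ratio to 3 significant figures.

d_R = 2.44 × (58200 km) × (687/2090)^(1/3) = 98010 km
d/d_R = (74700) / (98010) = 0.762
Since d/d_R < 1, the body is inside the Roche limit.

inside; d/d_R ≈ 0.762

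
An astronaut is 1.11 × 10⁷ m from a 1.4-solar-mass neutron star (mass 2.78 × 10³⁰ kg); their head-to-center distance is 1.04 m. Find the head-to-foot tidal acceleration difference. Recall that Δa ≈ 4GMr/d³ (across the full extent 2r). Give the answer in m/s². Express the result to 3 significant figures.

5.64 × 10⁻¹ m/s²

Near-to-far spans 2r, so the tidal difference is twice the near-to-center value: 4GMr/d³.
a_tidal = 4GMr/d³
        = 4 × (6.674 × 10⁻¹¹) × (2.78 × 10³⁰) × (1.04) / (1.11 × 10⁷)³
        = 5.64 × 10⁻¹ m/s²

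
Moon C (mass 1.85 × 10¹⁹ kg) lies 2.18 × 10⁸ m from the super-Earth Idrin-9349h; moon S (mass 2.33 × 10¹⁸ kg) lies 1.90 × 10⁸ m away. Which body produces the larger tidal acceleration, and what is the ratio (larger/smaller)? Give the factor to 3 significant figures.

Moon C, by a factor of ≈ 5.26

Tidal acceleration ∝ M/d³, so compare M/d³ for each.
Moon C: (1.85 × 10¹⁹) / (2.18 × 10⁸)³ = 1.786 × 10⁻⁶
Moon S: (2.33 × 10¹⁸) / (1.90 × 10⁸)³ = 3.397 × 10⁻⁷
Ratio (larger/smaller) = 5.26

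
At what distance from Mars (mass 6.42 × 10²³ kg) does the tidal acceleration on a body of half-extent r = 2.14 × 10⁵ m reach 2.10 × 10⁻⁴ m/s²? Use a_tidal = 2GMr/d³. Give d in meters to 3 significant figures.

2GMr/d³ = a_tidal  ⇒  d = (2GMr / a_tidal)^(1/3)
d = (2 × 6.674×10⁻¹¹ × (6.42 × 10²³) × (2.14 × 10⁵) / (2.10 × 10⁻⁴))^(1/3)
  = 4.44 × 10⁷ m

4.44 × 10⁷ m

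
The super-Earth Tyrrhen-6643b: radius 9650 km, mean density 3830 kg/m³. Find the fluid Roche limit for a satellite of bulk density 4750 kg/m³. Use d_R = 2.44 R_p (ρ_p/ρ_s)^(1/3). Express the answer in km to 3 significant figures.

21900 km

d_R = 2.44 × 9650 km × (3830/4750)^(1/3)
    = 21900 km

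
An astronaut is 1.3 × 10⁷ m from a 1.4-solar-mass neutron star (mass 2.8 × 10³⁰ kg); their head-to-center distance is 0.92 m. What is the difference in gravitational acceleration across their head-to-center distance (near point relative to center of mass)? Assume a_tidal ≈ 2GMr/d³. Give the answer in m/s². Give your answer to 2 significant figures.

1.6 × 10⁻¹ m/s²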